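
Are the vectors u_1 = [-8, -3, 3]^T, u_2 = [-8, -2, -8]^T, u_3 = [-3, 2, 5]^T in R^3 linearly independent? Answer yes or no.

Form the matrix with these vectors as rows and row reduce.
R2 ← R2 − R1: [0, 1, -11]
R3 ← R3 − (3/8)·R1: [0, 25/8, 31/8]
R3 ← R3 − (25/8)·R2: [0, 0, 153/4]
3 nonzero rows, so the 3 vectors span a space of dimension 3.
Since 3 = 3, the vectors are linearly independent.

yes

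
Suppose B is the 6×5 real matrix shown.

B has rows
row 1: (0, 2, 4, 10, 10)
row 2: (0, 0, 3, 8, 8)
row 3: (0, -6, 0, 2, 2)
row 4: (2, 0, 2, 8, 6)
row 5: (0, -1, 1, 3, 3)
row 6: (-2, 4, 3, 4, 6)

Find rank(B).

3

Row reduce to echelon form.
Swap R1 ↔ R4
R6 ← R6 + R1: [0, 4, 5, 12, 12]
Swap R2 ↔ R3
R4 ← R4 + (1/3)·R2: [0, 0, 4, 32/3, 32/3]
R5 ← R5 − (1/6)·R2: [0, 0, 1, 8/3, 8/3]
R6 ← R6 + (2/3)·R2: [0, 0, 5, 40/3, 40/3]
R4 ← R4 − (4/3)·R3: [0, 0, 0, 0, 0]
R5 ← R5 − (1/3)·R3: [0, 0, 0, 0, 0]
R6 ← R6 − (5/3)·R3: [0, 0, 0, 0, 0]
Echelon form has 3 nonzero rows, so rank(B) = 3.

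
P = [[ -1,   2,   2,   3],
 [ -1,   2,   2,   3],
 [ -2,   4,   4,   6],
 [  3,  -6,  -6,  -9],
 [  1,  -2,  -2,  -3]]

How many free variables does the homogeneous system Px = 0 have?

3

Row reduce to echelon form.
R2 ← R2 − R1: [0, 0, 0, 0]
R3 ← R3 − (2)·R1: [0, 0, 0, 0]
R4 ← R4 + (3)·R1: [0, 0, 0, 0]
R5 ← R5 + R1: [0, 0, 0, 0]
1 nonzero row, so rank(P) = 1.
P has 4 columns; by rank–nullity, nullity = 4 − 1 = 3.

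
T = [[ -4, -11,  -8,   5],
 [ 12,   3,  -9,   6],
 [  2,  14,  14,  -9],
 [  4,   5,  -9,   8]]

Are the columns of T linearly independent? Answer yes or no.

no

Row reduce T to echelon form.
R2 ← R2 + (3)·R1: [0, -30, -33, 21]
R3 ← R3 + (1/2)·R1: [0, 17/2, 10, -13/2]
R4 ← R4 + R1: [0, -6, -17, 13]
R3 ← R3 + (17/60)·R2: [0, 0, 13/20, -11/20]
R4 ← R4 − (1/5)·R2: [0, 0, -52/5, 44/5]
R4 ← R4 + (16)·R3: [0, 0, 0, 0]
3 pivots among 4 columns.
Only 3 < 4 pivot columns, so the columns are linearly dependent.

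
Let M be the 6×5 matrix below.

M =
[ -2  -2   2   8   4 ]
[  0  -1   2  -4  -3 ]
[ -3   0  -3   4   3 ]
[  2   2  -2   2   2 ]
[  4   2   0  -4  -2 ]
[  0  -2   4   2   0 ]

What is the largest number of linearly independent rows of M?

Row reduce to echelon form.
R3 ← R3 − (3/2)·R1: [0, 3, -6, -8, -3]
R4 ← R4 + R1: [0, 0, 0, 10, 6]
R5 ← R5 + (2)·R1: [0, -2, 4, 12, 6]
R3 ← R3 + (3)·R2: [0, 0, 0, -20, -12]
R5 ← R5 − (2)·R2: [0, 0, 0, 20, 12]
R6 ← R6 − (2)·R2: [0, 0, 0, 10, 6]
R4 ← R4 + (1/2)·R3: [0, 0, 0, 0, 0]
R5 ← R5 + R3: [0, 0, 0, 0, 0]
R6 ← R6 + (1/2)·R3: [0, 0, 0, 0, 0]
Echelon form has 3 nonzero rows, so rank(M) = 3.
The rank gives the maximum number of linearly independent rows: 3.

3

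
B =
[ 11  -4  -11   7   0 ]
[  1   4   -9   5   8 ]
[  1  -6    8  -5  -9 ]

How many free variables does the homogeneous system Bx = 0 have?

Row reduce to echelon form.
R2 ← R2 − (1/11)·R1: [0, 48/11, -8, 48/11, 8]
R3 ← R3 − (1/11)·R1: [0, -62/11, 9, -62/11, -9]
R3 ← R3 + (31/24)·R2: [0, 0, -4/3, 0, 4/3]
3 nonzero rows, so rank(B) = 3.
B has 5 columns; by rank–nullity, nullity = 5 − 3 = 2.

2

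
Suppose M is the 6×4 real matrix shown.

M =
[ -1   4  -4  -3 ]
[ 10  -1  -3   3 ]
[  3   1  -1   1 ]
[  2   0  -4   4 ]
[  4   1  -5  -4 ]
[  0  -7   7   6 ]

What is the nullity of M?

0

Row reduce to echelon form.
R2 ← R2 + (10)·R1: [0, 39, -43, -27]
R3 ← R3 + (3)·R1: [0, 13, -13, -8]
R4 ← R4 + (2)·R1: [0, 8, -12, -2]
R5 ← R5 + (4)·R1: [0, 17, -21, -16]
R3 ← R3 − (1/3)·R2: [0, 0, 4/3, 1]
R4 ← R4 − (8/39)·R2: [0, 0, -124/39, 46/13]
R5 ← R5 − (17/39)·R2: [0, 0, -88/39, -55/13]
R6 ← R6 + (7/39)·R2: [0, 0, -28/39, 15/13]
R4 ← R4 + (31/13)·R3: [0, 0, 0, 77/13]
R5 ← R5 + (22/13)·R3: [0, 0, 0, -33/13]
R6 ← R6 + (7/13)·R3: [0, 0, 0, 22/13]
R5 ← R5 + (3/7)·R4: [0, 0, 0, 0]
R6 ← R6 − (2/7)·R4: [0, 0, 0, 0]
4 nonzero rows, so rank(M) = 4.
M has 4 columns; by rank–nullity, nullity = 4 − 4 = 0.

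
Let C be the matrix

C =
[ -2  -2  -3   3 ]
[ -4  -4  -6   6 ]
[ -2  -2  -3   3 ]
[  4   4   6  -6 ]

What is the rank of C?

Row reduce to echelon form.
R2 ← R2 − (2)·R1: [0, 0, 0, 0]
R3 ← R3 − R1: [0, 0, 0, 0]
R4 ← R4 + (2)·R1: [0, 0, 0, 0]
Echelon form has 1 nonzero row, so rank(C) = 1.

1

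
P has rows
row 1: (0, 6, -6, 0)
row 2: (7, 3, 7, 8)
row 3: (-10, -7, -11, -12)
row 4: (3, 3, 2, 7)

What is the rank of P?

4

Row reduce to echelon form.
Swap R1 ↔ R2
R3 ← R3 + (10/7)·R1: [0, -19/7, -1, -4/7]
R4 ← R4 − (3/7)·R1: [0, 12/7, -1, 25/7]
R3 ← R3 + (19/42)·R2: [0, 0, -26/7, -4/7]
R4 ← R4 − (2/7)·R2: [0, 0, 5/7, 25/7]
R4 ← R4 + (5/26)·R3: [0, 0, 0, 45/13]
Echelon form has 4 nonzero rows, so rank(P) = 4.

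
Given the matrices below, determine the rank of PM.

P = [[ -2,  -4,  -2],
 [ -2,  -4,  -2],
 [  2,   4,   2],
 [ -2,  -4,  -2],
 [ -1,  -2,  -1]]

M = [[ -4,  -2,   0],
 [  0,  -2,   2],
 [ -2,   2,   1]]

First compute PM:
[[ 12,   8, -10],
 [ 12,   8, -10],
 [-12,  -8,  10],
 [ 12,   8, -10],
 [  6,   4,  -5]]
Now row reduce the product.
R2 ← R2 − R1: [0, 0, 0]
R3 ← R3 + R1: [0, 0, 0]
R4 ← R4 − R1: [0, 0, 0]
R5 ← R5 − (1/2)·R1: [0, 0, 0]
1 nonzero row, so rank(PM) = 1.

1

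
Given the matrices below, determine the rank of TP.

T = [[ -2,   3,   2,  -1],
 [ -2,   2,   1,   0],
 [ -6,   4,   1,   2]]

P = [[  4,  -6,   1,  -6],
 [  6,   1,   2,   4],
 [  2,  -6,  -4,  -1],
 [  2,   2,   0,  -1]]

2

First compute TP:
[[ 12,   1,  -4,  23],
 [  6,   8,  -2,  19],
 [  6,  38,  -2,  49]]
Now row reduce the product.
R2 ← R2 − (1/2)·R1: [0, 15/2, 0, 15/2]
R3 ← R3 − (1/2)·R1: [0, 75/2, 0, 75/2]
R3 ← R3 − (5)·R2: [0, 0, 0, 0]
2 nonzero rows, so rank(TP) = 2.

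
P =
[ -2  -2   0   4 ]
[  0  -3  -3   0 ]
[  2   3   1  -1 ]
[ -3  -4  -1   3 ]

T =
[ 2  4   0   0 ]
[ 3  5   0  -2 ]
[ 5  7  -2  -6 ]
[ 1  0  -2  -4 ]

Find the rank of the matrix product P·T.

3

First compute PT:
[[ -6, -18,  -8, -12],
 [-24, -36,   6,  24],
 [ 17,  30,   0,  -8],
 [-20, -39,  -4,   2]]
Now row reduce the product.
R2 ← R2 − (4)·R1: [0, 36, 38, 72]
R3 ← R3 + (17/6)·R1: [0, -21, -68/3, -42]
R4 ← R4 − (10/3)·R1: [0, 21, 68/3, 42]
R3 ← R3 + (7/12)·R2: [0, 0, -1/2, 0]
R4 ← R4 − (7/12)·R2: [0, 0, 1/2, 0]
R4 ← R4 + R3: [0, 0, 0, 0]
3 nonzero rows, so rank(PT) = 3.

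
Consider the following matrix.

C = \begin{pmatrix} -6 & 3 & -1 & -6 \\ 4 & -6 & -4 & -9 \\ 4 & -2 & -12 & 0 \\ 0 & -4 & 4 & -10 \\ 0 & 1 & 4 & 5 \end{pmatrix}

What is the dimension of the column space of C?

4

Row reduce to echelon form.
R2 ← R2 + (2/3)·R1: [0, -4, -14/3, -13]
R3 ← R3 + (2/3)·R1: [0, 0, -38/3, -4]
R4 ← R4 − R2: [0, 0, 26/3, 3]
R5 ← R5 + (1/4)·R2: [0, 0, 17/6, 7/4]
R4 ← R4 + (13/19)·R3: [0, 0, 0, 5/19]
R5 ← R5 + (17/76)·R3: [0, 0, 0, 65/76]
R5 ← R5 − (13/4)·R4: [0, 0, 0, 0]
Echelon form has 4 nonzero rows, so rank(C) = 4.
The column space has dimension equal to the rank: 4.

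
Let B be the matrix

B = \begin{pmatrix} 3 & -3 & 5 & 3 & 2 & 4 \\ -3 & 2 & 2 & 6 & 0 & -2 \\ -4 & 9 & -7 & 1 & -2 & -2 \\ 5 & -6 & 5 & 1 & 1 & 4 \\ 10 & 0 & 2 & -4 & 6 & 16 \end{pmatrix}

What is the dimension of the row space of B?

Row reduce to echelon form.
R2 ← R2 + R1: [0, -1, 7, 9, 2, 2]
R3 ← R3 + (4/3)·R1: [0, 5, -1/3, 5, 2/3, 10/3]
R4 ← R4 − (5/3)·R1: [0, -1, -10/3, -4, -7/3, -8/3]
R5 ← R5 − (10/3)·R1: [0, 10, -44/3, -14, -2/3, 8/3]
R3 ← R3 + (5)·R2: [0, 0, 104/3, 50, 32/3, 40/3]
R4 ← R4 − R2: [0, 0, -31/3, -13, -13/3, -14/3]
R5 ← R5 + (10)·R2: [0, 0, 166/3, 76, 58/3, 68/3]
R4 ← R4 + (31/104)·R3: [0, 0, 0, 99/52, -15/13, -9/13]
R5 ← R5 − (83/52)·R3: [0, 0, 0, -99/26, 30/13, 18/13]
R5 ← R5 + (2)·R4: [0, 0, 0, 0, 0, 0]
Echelon form has 4 nonzero rows, so rank(B) = 4.
The row space has dimension equal to the rank: 4.

4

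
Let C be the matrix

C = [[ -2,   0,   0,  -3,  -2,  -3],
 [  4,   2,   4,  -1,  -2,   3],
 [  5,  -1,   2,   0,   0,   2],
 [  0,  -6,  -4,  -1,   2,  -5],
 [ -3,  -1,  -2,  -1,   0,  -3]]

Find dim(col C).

3

Row reduce to echelon form.
R2 ← R2 + (2)·R1: [0, 2, 4, -7, -6, -3]
R3 ← R3 + (5/2)·R1: [0, -1, 2, -15/2, -5, -11/2]
R5 ← R5 − (3/2)·R1: [0, -1, -2, 7/2, 3, 3/2]
R3 ← R3 + (1/2)·R2: [0, 0, 4, -11, -8, -7]
R4 ← R4 + (3)·R2: [0, 0, 8, -22, -16, -14]
R5 ← R5 + (1/2)·R2: [0, 0, 0, 0, 0, 0]
R4 ← R4 − (2)·R3: [0, 0, 0, 0, 0, 0]
Echelon form has 3 nonzero rows, so rank(C) = 3.
The column space has dimension equal to the rank: 3.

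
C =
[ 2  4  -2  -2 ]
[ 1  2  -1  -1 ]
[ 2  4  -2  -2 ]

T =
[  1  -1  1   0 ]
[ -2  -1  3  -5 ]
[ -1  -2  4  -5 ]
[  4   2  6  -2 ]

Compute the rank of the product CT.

First compute CT:
[[-12,  -6,  -6,  -6],
 [ -6,  -3,  -3,  -3],
 [-12,  -6,  -6,  -6]]
Now row reduce the product.
R2 ← R2 − (1/2)·R1: [0, 0, 0, 0]
R3 ← R3 − R1: [0, 0, 0, 0]
1 nonzero row, so rank(CT) = 1.

1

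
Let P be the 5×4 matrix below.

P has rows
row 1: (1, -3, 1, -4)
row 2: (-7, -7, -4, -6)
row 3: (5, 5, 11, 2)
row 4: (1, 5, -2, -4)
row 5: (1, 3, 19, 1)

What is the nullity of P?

0

Row reduce to echelon form.
R2 ← R2 + (7)·R1: [0, -28, 3, -34]
R3 ← R3 − (5)·R1: [0, 20, 6, 22]
R4 ← R4 − R1: [0, 8, -3, 0]
R5 ← R5 − R1: [0, 6, 18, 5]
R3 ← R3 + (5/7)·R2: [0, 0, 57/7, -16/7]
R4 ← R4 + (2/7)·R2: [0, 0, -15/7, -68/7]
R5 ← R5 + (3/14)·R2: [0, 0, 261/14, -16/7]
R4 ← R4 + (5/19)·R3: [0, 0, 0, -196/19]
R5 ← R5 − (87/38)·R3: [0, 0, 0, 56/19]
R5 ← R5 + (2/7)·R4: [0, 0, 0, 0]
4 nonzero rows, so rank(P) = 4.
P has 4 columns; by rank–nullity, nullity = 4 − 4 = 0.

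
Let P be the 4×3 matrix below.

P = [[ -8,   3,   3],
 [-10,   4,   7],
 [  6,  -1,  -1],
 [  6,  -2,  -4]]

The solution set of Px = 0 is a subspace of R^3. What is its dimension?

0

Row reduce to echelon form.
R2 ← R2 − (5/4)·R1: [0, 1/4, 13/4]
R3 ← R3 + (3/4)·R1: [0, 5/4, 5/4]
R4 ← R4 + (3/4)·R1: [0, 1/4, -7/4]
R3 ← R3 − (5)·R2: [0, 0, -15]
R4 ← R4 − R2: [0, 0, -5]
R4 ← R4 − (1/3)·R3: [0, 0, 0]
3 nonzero rows, so rank(P) = 3.
P has 3 columns; by rank–nullity, nullity = 3 − 3 = 0.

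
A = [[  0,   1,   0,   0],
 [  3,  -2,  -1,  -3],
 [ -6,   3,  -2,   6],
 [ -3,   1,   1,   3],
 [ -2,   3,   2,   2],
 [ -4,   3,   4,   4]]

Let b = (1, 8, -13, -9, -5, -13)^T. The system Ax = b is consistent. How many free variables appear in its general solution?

1

Row reduce the augmented matrix [A | b].
Swap R1 ↔ R2
R3 ← R3 + (2)·R1: [0, -1, -4, 0, 3]
R4 ← R4 + R1: [0, -1, 0, 0, -1]
R5 ← R5 + (2/3)·R1: [0, 5/3, 4/3, 0, 1/3]
R6 ← R6 + (4/3)·R1: [0, 1/3, 8/3, 0, -7/3]
R3 ← R3 + R2: [0, 0, -4, 0, 4]
R4 ← R4 + R2: [0, 0, 0, 0, 0]
R5 ← R5 − (5/3)·R2: [0, 0, 4/3, 0, -4/3]
R6 ← R6 − (1/3)·R2: [0, 0, 8/3, 0, -8/3]
R5 ← R5 + (1/3)·R3: [0, 0, 0, 0, 0]
R6 ← R6 + (2/3)·R3: [0, 0, 0, 0, 0]
The echelon form has 3 nonzero rows, and every pivot lies in the first 4 columns, so rank(A) = rank([A|b]) = 3.
The system is consistent.
Free variables = (unknowns) − (rank) = 4 − 3 = 1.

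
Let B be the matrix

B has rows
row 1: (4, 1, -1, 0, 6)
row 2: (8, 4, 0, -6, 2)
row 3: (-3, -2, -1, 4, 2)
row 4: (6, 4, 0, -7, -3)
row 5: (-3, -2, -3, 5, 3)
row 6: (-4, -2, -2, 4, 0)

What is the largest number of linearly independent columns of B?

3

Row reduce to echelon form.
R2 ← R2 − (2)·R1: [0, 2, 2, -6, -10]
R3 ← R3 + (3/4)·R1: [0, -5/4, -7/4, 4, 13/2]
R4 ← R4 − (3/2)·R1: [0, 5/2, 3/2, -7, -12]
R5 ← R5 + (3/4)·R1: [0, -5/4, -15/4, 5, 15/2]
R6 ← R6 + R1: [0, -1, -3, 4, 6]
R3 ← R3 + (5/8)·R2: [0, 0, -1/2, 1/4, 1/4]
R4 ← R4 − (5/4)·R2: [0, 0, -1, 1/2, 1/2]
R5 ← R5 + (5/8)·R2: [0, 0, -5/2, 5/4, 5/4]
R6 ← R6 + (1/2)·R2: [0, 0, -2, 1, 1]
R4 ← R4 − (2)·R3: [0, 0, 0, 0, 0]
R5 ← R5 − (5)·R3: [0, 0, 0, 0, 0]
R6 ← R6 − (4)·R3: [0, 0, 0, 0, 0]
Echelon form has 3 nonzero rows, so rank(B) = 3.
The rank gives the maximum number of linearly independent columns: 3.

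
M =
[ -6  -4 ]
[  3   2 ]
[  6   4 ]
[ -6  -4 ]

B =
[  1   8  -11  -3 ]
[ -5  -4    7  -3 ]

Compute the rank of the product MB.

First compute MB:
[[ 14, -32,  38,  30],
 [ -7,  16, -19, -15],
 [-14,  32, -38, -30],
 [ 14, -32,  38,  30]]
Now row reduce the product.
R2 ← R2 + (1/2)·R1: [0, 0, 0, 0]
R3 ← R3 + R1: [0, 0, 0, 0]
R4 ← R4 − R1: [0, 0, 0, 0]
1 nonzero row, so rank(MB) = 1.

1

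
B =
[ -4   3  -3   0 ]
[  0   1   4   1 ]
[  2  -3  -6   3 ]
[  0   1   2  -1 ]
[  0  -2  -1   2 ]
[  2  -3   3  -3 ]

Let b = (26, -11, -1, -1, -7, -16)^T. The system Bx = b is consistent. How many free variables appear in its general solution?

Row reduce the augmented matrix [B | b].
R3 ← R3 + (1/2)·R1: [0, -3/2, -15/2, 3, 12]
R6 ← R6 + (1/2)·R1: [0, -3/2, 3/2, -3, -3]
R3 ← R3 + (3/2)·R2: [0, 0, -3/2, 9/2, -9/2]
R4 ← R4 − R2: [0, 0, -2, -2, 10]
R5 ← R5 + (2)·R2: [0, 0, 7, 4, -29]
R6 ← R6 + (3/2)·R2: [0, 0, 15/2, -3/2, -39/2]
R4 ← R4 − (4/3)·R3: [0, 0, 0, -8, 16]
R5 ← R5 + (14/3)·R3: [0, 0, 0, 25, -50]
R6 ← R6 + (5)·R3: [0, 0, 0, 21, -42]
R5 ← R5 + (25/8)·R4: [0, 0, 0, 0, 0]
R6 ← R6 + (21/8)·R4: [0, 0, 0, 0, 0]
The echelon form has 4 nonzero rows, and every pivot lies in the first 4 columns, so rank(B) = rank([B|b]) = 4.
The system is consistent.
Free variables = (unknowns) − (rank) = 4 − 4 = 0.

0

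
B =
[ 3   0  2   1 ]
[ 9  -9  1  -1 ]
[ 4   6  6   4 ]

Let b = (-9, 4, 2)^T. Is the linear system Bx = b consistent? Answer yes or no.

no

Row reduce the augmented matrix [B | b].
R2 ← R2 − (3)·R1: [0, -9, -5, -4, 31]
R3 ← R3 − (4/3)·R1: [0, 6, 10/3, 8/3, 14]
R3 ← R3 + (2/3)·R2: [0, 0, 0, 0, 104/3]
The echelon form has 3 nonzero rows; the last pivot sits in the augmented column, so rank(B) = 2 but rank([B|b]) = 3.
Since the ranks differ, the system is inconsistent.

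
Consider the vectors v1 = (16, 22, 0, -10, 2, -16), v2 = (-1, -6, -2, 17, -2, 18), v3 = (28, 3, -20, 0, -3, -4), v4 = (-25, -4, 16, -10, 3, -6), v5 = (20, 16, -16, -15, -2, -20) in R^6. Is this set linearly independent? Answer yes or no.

no

Form the matrix with these vectors as rows and row reduce.
R2 ← R2 + (1/16)·R1: [0, -37/8, -2, 131/8, -15/8, 17]
R3 ← R3 − (7/4)·R1: [0, -71/2, -20, 35/2, -13/2, 24]
R4 ← R4 + (25/16)·R1: [0, 243/8, 16, -205/8, 49/8, -31]
R5 ← R5 − (5/4)·R1: [0, -23/2, -16, -5/2, -9/2, 0]
R3 ← R3 − (284/37)·R2: [0, 0, -172/37, -4003/37, 292/37, -3940/37]
R4 ← R4 + (243/37)·R2: [0, 0, 106/37, 3031/37, -229/37, 2984/37]
R5 ← R5 − (92/37)·R2: [0, 0, -408/37, -1599/37, 6/37, -1564/37]
R4 ← R4 + (53/86)·R3: [0, 0, 0, 1311/86, -57/43, 646/43]
R5 ← R5 − (102/43)·R3: [0, 0, 0, 9177/43, -798/43, 9044/43]
R5 ← R5 − (14)·R4: [0, 0, 0, 0, 0, 0]
4 nonzero rows, so the 5 vectors span a space of dimension 4.
Since 4 < 5, the vectors are linearly dependent.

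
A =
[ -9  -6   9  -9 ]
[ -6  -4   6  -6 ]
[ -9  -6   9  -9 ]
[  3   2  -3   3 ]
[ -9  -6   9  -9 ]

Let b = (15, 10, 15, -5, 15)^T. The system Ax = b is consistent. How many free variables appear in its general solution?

3

Row reduce the augmented matrix [A | b].
R2 ← R2 − (2/3)·R1: [0, 0, 0, 0, 0]
R3 ← R3 − R1: [0, 0, 0, 0, 0]
R4 ← R4 + (1/3)·R1: [0, 0, 0, 0, 0]
R5 ← R5 − R1: [0, 0, 0, 0, 0]
The echelon form has 1 nonzero rows, and every pivot lies in the first 4 columns, so rank(A) = rank([A|b]) = 1.
The system is consistent.
Free variables = (unknowns) − (rank) = 4 − 1 = 3.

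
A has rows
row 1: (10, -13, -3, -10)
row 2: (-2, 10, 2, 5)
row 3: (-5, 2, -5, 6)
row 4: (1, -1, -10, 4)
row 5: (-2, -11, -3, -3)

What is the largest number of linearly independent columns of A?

3

Row reduce to echelon form.
R2 ← R2 + (1/5)·R1: [0, 37/5, 7/5, 3]
R3 ← R3 + (1/2)·R1: [0, -9/2, -13/2, 1]
R4 ← R4 − (1/10)·R1: [0, 3/10, -97/10, 5]
R5 ← R5 + (1/5)·R1: [0, -68/5, -18/5, -5]
R3 ← R3 + (45/74)·R2: [0, 0, -209/37, 209/74]
R4 ← R4 − (3/74)·R2: [0, 0, -361/37, 361/74]
R5 ← R5 + (68/37)·R2: [0, 0, -38/37, 19/37]
R4 ← R4 − (19/11)·R3: [0, 0, 0, 0]
R5 ← R5 − (2/11)·R3: [0, 0, 0, 0]
Echelon form has 3 nonzero rows, so rank(A) = 3.
The rank gives the maximum number of linearly independent columns: 3.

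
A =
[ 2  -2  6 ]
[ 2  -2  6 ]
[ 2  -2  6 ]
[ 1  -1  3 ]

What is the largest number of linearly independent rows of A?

Row reduce to echelon form.
R2 ← R2 − R1: [0, 0, 0]
R3 ← R3 − R1: [0, 0, 0]
R4 ← R4 − (1/2)·R1: [0, 0, 0]
Echelon form has 1 nonzero row, so rank(A) = 1.
The rank gives the maximum number of linearly independent rows: 1.

1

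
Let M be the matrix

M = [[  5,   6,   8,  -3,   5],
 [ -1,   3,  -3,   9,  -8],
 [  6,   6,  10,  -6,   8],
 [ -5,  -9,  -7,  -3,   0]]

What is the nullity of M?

3

Row reduce to echelon form.
R2 ← R2 + (1/5)·R1: [0, 21/5, -7/5, 42/5, -7]
R3 ← R3 − (6/5)·R1: [0, -6/5, 2/5, -12/5, 2]
R4 ← R4 + R1: [0, -3, 1, -6, 5]
R3 ← R3 + (2/7)·R2: [0, 0, 0, 0, 0]
R4 ← R4 + (5/7)·R2: [0, 0, 0, 0, 0]
2 nonzero rows, so rank(M) = 2.
M has 5 columns; by rank–nullity, nullity = 5 − 2 = 3.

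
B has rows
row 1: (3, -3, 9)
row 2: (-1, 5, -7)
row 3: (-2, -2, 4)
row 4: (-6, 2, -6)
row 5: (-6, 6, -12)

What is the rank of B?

3

Row reduce to echelon form.
R2 ← R2 + (1/3)·R1: [0, 4, -4]
R3 ← R3 + (2/3)·R1: [0, -4, 10]
R4 ← R4 + (2)·R1: [0, -4, 12]
R5 ← R5 + (2)·R1: [0, 0, 6]
R3 ← R3 + R2: [0, 0, 6]
R4 ← R4 + R2: [0, 0, 8]
R4 ← R4 − (4/3)·R3: [0, 0, 0]
R5 ← R5 − R3: [0, 0, 0]
Echelon form has 3 nonzero rows, so rank(B) = 3.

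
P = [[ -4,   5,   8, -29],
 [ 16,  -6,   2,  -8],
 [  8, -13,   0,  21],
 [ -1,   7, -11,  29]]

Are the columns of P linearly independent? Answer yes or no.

yes

Row reduce P to echelon form.
R2 ← R2 + (4)·R1: [0, 14, 34, -124]
R3 ← R3 + (2)·R1: [0, -3, 16, -37]
R4 ← R4 − (1/4)·R1: [0, 23/4, -13, 145/4]
R3 ← R3 + (3/14)·R2: [0, 0, 163/7, -445/7]
R4 ← R4 − (23/56)·R2: [0, 0, -755/28, 2441/28]
R4 ← R4 + (755/652)·R3: [0, 0, 0, 2211/163]
4 pivots among 4 columns.
Every column is a pivot column, so the columns are linearly independent.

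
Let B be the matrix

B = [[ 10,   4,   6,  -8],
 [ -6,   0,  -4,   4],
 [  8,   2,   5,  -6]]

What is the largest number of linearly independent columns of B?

2

Row reduce to echelon form.
R2 ← R2 + (3/5)·R1: [0, 12/5, -2/5, -4/5]
R3 ← R3 − (4/5)·R1: [0, -6/5, 1/5, 2/5]
R3 ← R3 + (1/2)·R2: [0, 0, 0, 0]
Echelon form has 2 nonzero rows, so rank(B) = 2.
The rank gives the maximum number of linearly independent columns: 2.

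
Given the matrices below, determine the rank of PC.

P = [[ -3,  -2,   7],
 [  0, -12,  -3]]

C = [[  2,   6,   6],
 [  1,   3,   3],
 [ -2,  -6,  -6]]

First compute PC:
[[-22, -66, -66],
 [ -6, -18, -18]]
Now row reduce the product.
R2 ← R2 − (3/11)·R1: [0, 0, 0]
1 nonzero row, so rank(PC) = 1.

1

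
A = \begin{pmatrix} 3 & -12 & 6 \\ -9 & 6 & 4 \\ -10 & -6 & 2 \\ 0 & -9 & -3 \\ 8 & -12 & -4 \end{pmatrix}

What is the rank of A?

3

Row reduce to echelon form.
R2 ← R2 + (3)·R1: [0, -30, 22]
R3 ← R3 + (10/3)·R1: [0, -46, 22]
R5 ← R5 − (8/3)·R1: [0, 20, -20]
R3 ← R3 − (23/15)·R2: [0, 0, -176/15]
R4 ← R4 − (3/10)·R2: [0, 0, -48/5]
R5 ← R5 + (2/3)·R2: [0, 0, -16/3]
R4 ← R4 − (9/11)·R3: [0, 0, 0]
R5 ← R5 − (5/11)·R3: [0, 0, 0]
Echelon form has 3 nonzero rows, so rank(A) = 3.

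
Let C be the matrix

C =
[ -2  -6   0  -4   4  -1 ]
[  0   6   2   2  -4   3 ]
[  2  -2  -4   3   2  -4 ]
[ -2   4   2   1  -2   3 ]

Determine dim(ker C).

Row reduce to echelon form.
R3 ← R3 + R1: [0, -8, -4, -1, 6, -5]
R4 ← R4 − R1: [0, 10, 2, 5, -6, 4]
R3 ← R3 + (4/3)·R2: [0, 0, -4/3, 5/3, 2/3, -1]
R4 ← R4 − (5/3)·R2: [0, 0, -4/3, 5/3, 2/3, -1]
R4 ← R4 − R3: [0, 0, 0, 0, 0, 0]
3 nonzero rows, so rank(C) = 3.
C has 6 columns; by rank–nullity, nullity = 6 − 3 = 3.

3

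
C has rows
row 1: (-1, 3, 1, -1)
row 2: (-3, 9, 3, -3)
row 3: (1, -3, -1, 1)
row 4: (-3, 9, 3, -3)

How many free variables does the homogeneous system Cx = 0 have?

Row reduce to echelon form.
R2 ← R2 − (3)·R1: [0, 0, 0, 0]
R3 ← R3 + R1: [0, 0, 0, 0]
R4 ← R4 − (3)·R1: [0, 0, 0, 0]
1 nonzero row, so rank(C) = 1.
C has 4 columns; by rank–nullity, nullity = 4 − 1 = 3.

3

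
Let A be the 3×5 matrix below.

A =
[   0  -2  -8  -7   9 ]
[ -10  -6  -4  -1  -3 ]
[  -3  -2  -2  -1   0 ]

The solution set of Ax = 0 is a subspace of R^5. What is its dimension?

Row reduce to echelon form.
Swap R1 ↔ R2
R3 ← R3 − (3/10)·R1: [0, -1/5, -4/5, -7/10, 9/10]
R3 ← R3 − (1/10)·R2: [0, 0, 0, 0, 0]
2 nonzero rows, so rank(A) = 2.
A has 5 columns; by rank–nullity, nullity = 5 − 2 = 3.

3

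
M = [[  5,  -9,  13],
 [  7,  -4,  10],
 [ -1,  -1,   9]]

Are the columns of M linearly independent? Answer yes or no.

Row reduce M to echelon form.
R2 ← R2 − (7/5)·R1: [0, 43/5, -41/5]
R3 ← R3 + (1/5)·R1: [0, -14/5, 58/5]
R3 ← R3 + (14/43)·R2: [0, 0, 384/43]
3 pivots among 3 columns.
Every column is a pivot column, so the columns are linearly independent.

yes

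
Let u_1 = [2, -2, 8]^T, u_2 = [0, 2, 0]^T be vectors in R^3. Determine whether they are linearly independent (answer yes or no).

yes

Form the matrix with these vectors as rows and row reduce.
2 nonzero rows, so the 2 vectors span a space of dimension 2.
Since 2 = 2, the vectors are linearly independent.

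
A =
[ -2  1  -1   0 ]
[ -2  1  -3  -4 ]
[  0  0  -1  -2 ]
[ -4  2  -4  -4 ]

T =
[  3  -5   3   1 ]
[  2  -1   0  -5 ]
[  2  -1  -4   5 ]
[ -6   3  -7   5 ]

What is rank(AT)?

First compute AT:
[[ -6,  10,  -2, -12],
 [ 14,   0,  34, -42],
 [ 10,  -5,  18, -15],
 [  8,  10,  32, -54]]
Now row reduce the product.
R2 ← R2 + (7/3)·R1: [0, 70/3, 88/3, -70]
R3 ← R3 + (5/3)·R1: [0, 35/3, 44/3, -35]
R4 ← R4 + (4/3)·R1: [0, 70/3, 88/3, -70]
R3 ← R3 − (1/2)·R2: [0, 0, 0, 0]
R4 ← R4 − R2: [0, 0, 0, 0]
2 nonzero rows, so rank(AT) = 2.

2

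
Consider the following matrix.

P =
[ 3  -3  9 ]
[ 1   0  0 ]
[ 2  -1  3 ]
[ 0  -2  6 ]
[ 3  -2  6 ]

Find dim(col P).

Row reduce to echelon form.
R2 ← R2 − (1/3)·R1: [0, 1, -3]
R3 ← R3 − (2/3)·R1: [0, 1, -3]
R5 ← R5 − R1: [0, 1, -3]
R3 ← R3 − R2: [0, 0, 0]
R4 ← R4 + (2)·R2: [0, 0, 0]
R5 ← R5 − R2: [0, 0, 0]
Echelon form has 2 nonzero rows, so rank(P) = 2.
The column space has dimension equal to the rank: 2.

2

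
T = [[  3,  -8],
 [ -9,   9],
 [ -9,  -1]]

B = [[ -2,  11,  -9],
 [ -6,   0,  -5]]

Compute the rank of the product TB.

First compute TB:
[[ 42,  33,  13],
 [-36, -99,  36],
 [ 24, -99,  86]]
Now row reduce the product.
R2 ← R2 + (6/7)·R1: [0, -495/7, 330/7]
R3 ← R3 − (4/7)·R1: [0, -825/7, 550/7]
R3 ← R3 − (5/3)·R2: [0, 0, 0]
2 nonzero rows, so rank(TB) = 2.

2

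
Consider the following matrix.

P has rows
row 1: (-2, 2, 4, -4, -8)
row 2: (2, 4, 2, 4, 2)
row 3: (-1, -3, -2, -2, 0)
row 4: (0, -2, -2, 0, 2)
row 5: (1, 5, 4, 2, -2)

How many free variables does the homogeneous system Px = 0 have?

3

Row reduce to echelon form.
R2 ← R2 + R1: [0, 6, 6, 0, -6]
R3 ← R3 − (1/2)·R1: [0, -4, -4, 0, 4]
R5 ← R5 + (1/2)·R1: [0, 6, 6, 0, -6]
R3 ← R3 + (2/3)·R2: [0, 0, 0, 0, 0]
R4 ← R4 + (1/3)·R2: [0, 0, 0, 0, 0]
R5 ← R5 − R2: [0, 0, 0, 0, 0]
2 nonzero rows, so rank(P) = 2.
P has 5 columns; by rank–nullity, nullity = 5 − 2 = 3.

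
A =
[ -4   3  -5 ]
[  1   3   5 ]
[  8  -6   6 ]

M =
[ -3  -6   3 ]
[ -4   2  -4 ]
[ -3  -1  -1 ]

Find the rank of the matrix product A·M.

2

First compute AM:
[[ 15,  35, -19],
 [-30,  -5, -14],
 [-18, -66,  42]]
Now row reduce the product.
R2 ← R2 + (2)·R1: [0, 65, -52]
R3 ← R3 + (6/5)·R1: [0, -24, 96/5]
R3 ← R3 + (24/65)·R2: [0, 0, 0]
2 nonzero rows, so rank(AM) = 2.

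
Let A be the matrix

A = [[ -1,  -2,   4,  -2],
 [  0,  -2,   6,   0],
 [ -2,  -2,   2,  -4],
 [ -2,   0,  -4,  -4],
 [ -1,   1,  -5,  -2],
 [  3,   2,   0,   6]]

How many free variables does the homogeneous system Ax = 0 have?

Row reduce to echelon form.
R3 ← R3 − (2)·R1: [0, 2, -6, 0]
R4 ← R4 − (2)·R1: [0, 4, -12, 0]
R5 ← R5 − R1: [0, 3, -9, 0]
R6 ← R6 + (3)·R1: [0, -4, 12, 0]
R3 ← R3 + R2: [0, 0, 0, 0]
R4 ← R4 + (2)·R2: [0, 0, 0, 0]
R5 ← R5 + (3/2)·R2: [0, 0, 0, 0]
R6 ← R6 − (2)·R2: [0, 0, 0, 0]
2 nonzero rows, so rank(A) = 2.
A has 4 columns; by rank–nullity, nullity = 4 − 2 = 2.

2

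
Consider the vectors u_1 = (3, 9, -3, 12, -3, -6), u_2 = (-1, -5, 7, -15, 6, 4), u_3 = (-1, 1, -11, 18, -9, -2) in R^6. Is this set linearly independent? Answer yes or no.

Form the matrix with these vectors as rows and row reduce.
R2 ← R2 + (1/3)·R1: [0, -2, 6, -11, 5, 2]
R3 ← R3 + (1/3)·R1: [0, 4, -12, 22, -10, -4]
R3 ← R3 + (2)·R2: [0, 0, 0, 0, 0, 0]
2 nonzero rows, so the 3 vectors span a space of dimension 2.
Since 2 < 3, the vectors are linearly dependent.

no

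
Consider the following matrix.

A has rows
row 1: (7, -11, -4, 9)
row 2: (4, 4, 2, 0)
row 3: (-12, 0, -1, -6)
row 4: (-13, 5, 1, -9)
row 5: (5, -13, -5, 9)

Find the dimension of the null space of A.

Row reduce to echelon form.
R2 ← R2 − (4/7)·R1: [0, 72/7, 30/7, -36/7]
R3 ← R3 + (12/7)·R1: [0, -132/7, -55/7, 66/7]
R4 ← R4 + (13/7)·R1: [0, -108/7, -45/7, 54/7]
R5 ← R5 − (5/7)·R1: [0, -36/7, -15/7, 18/7]
R3 ← R3 + (11/6)·R2: [0, 0, 0, 0]
R4 ← R4 + (3/2)·R2: [0, 0, 0, 0]
R5 ← R5 + (1/2)·R2: [0, 0, 0, 0]
2 nonzero rows, so rank(A) = 2.
A has 4 columns; by rank–nullity, nullity = 4 − 2 = 2.

2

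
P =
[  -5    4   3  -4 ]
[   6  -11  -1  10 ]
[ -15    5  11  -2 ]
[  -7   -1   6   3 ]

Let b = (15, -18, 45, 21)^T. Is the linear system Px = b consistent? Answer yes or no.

Row reduce the augmented matrix [P | b].
R2 ← R2 + (6/5)·R1: [0, -31/5, 13/5, 26/5, 0]
R3 ← R3 − (3)·R1: [0, -7, 2, 10, 0]
R4 ← R4 − (7/5)·R1: [0, -33/5, 9/5, 43/5, 0]
R3 ← R3 − (35/31)·R2: [0, 0, -29/31, 128/31, 0]
R4 ← R4 − (33/31)·R2: [0, 0, -30/31, 95/31, 0]
R4 ← R4 − (30/29)·R3: [0, 0, 0, -35/29, 0]
The echelon form has 4 nonzero rows, and every pivot lies in the first 4 columns, so rank(P) = rank([P|b]) = 4.
The system is consistent.

yes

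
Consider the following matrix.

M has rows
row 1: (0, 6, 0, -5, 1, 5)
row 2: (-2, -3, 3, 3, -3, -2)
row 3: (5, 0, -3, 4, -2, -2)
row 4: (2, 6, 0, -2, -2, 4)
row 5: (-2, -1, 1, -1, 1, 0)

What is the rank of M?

3

Row reduce to echelon form.
Swap R1 ↔ R2
R3 ← R3 + (5/2)·R1: [0, -15/2, 9/2, 23/2, -19/2, -7]
R4 ← R4 + R1: [0, 3, 3, 1, -5, 2]
R5 ← R5 − R1: [0, 2, -2, -4, 4, 2]
R3 ← R3 + (5/4)·R2: [0, 0, 9/2, 21/4, -33/4, -3/4]
R4 ← R4 − (1/2)·R2: [0, 0, 3, 7/2, -11/2, -1/2]
R5 ← R5 − (1/3)·R2: [0, 0, -2, -7/3, 11/3, 1/3]
R4 ← R4 − (2/3)·R3: [0, 0, 0, 0, 0, 0]
R5 ← R5 + (4/9)·R3: [0, 0, 0, 0, 0, 0]
Echelon form has 3 nonzero rows, so rank(M) = 3.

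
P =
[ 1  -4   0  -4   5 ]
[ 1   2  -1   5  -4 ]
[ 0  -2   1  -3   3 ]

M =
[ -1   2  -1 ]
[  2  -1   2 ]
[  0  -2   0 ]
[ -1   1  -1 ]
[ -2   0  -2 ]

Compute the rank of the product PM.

2

First compute PM:
[[-15,   2, -15],
 [  6,   7,   6],
 [ -7,  -3,  -7]]
Now row reduce the product.
R2 ← R2 + (2/5)·R1: [0, 39/5, 0]
R3 ← R3 − (7/15)·R1: [0, -59/15, 0]
R3 ← R3 + (59/117)·R2: [0, 0, 0]
2 nonzero rows, so rank(PM) = 2.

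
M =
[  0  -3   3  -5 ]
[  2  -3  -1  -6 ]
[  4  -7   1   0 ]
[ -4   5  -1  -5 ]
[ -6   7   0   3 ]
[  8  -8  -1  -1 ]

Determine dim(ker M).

0

Row reduce to echelon form.
Swap R1 ↔ R2
R3 ← R3 − (2)·R1: [0, -1, 3, 12]
R4 ← R4 + (2)·R1: [0, -1, -3, -17]
R5 ← R5 + (3)·R1: [0, -2, -3, -15]
R6 ← R6 − (4)·R1: [0, 4, 3, 23]
R3 ← R3 − (1/3)·R2: [0, 0, 2, 41/3]
R4 ← R4 − (1/3)·R2: [0, 0, -4, -46/3]
R5 ← R5 − (2/3)·R2: [0, 0, -5, -35/3]
R6 ← R6 + (4/3)·R2: [0, 0, 7, 49/3]
R4 ← R4 + (2)·R3: [0, 0, 0, 12]
R5 ← R5 + (5/2)·R3: [0, 0, 0, 45/2]
R6 ← R6 − (7/2)·R3: [0, 0, 0, -63/2]
R5 ← R5 − (15/8)·R4: [0, 0, 0, 0]
R6 ← R6 + (21/8)·R4: [0, 0, 0, 0]
4 nonzero rows, so rank(M) = 4.
M has 4 columns; by rank–nullity, nullity = 4 − 4 = 0.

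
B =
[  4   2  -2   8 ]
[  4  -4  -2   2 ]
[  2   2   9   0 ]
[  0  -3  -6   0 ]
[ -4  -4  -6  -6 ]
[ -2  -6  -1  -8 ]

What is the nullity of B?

1

Row reduce to echelon form.
R2 ← R2 − R1: [0, -6, 0, -6]
R3 ← R3 − (1/2)·R1: [0, 1, 10, -4]
R5 ← R5 + R1: [0, -2, -8, 2]
R6 ← R6 + (1/2)·R1: [0, -5, -2, -4]
R3 ← R3 + (1/6)·R2: [0, 0, 10, -5]
R4 ← R4 − (1/2)·R2: [0, 0, -6, 3]
R5 ← R5 − (1/3)·R2: [0, 0, -8, 4]
R6 ← R6 − (5/6)·R2: [0, 0, -2, 1]
R4 ← R4 + (3/5)·R3: [0, 0, 0, 0]
R5 ← R5 + (4/5)·R3: [0, 0, 0, 0]
R6 ← R6 + (1/5)·R3: [0, 0, 0, 0]
3 nonzero rows, so rank(B) = 3.
B has 4 columns; by rank–nullity, nullity = 4 − 3 = 1.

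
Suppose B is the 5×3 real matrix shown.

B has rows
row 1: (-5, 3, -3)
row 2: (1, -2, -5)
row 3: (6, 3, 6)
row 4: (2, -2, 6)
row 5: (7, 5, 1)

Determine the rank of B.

Row reduce to echelon form.
R2 ← R2 + (1/5)·R1: [0, -7/5, -28/5]
R3 ← R3 + (6/5)·R1: [0, 33/5, 12/5]
R4 ← R4 + (2/5)·R1: [0, -4/5, 24/5]
R5 ← R5 + (7/5)·R1: [0, 46/5, -16/5]
R3 ← R3 + (33/7)·R2: [0, 0, -24]
R4 ← R4 − (4/7)·R2: [0, 0, 8]
R5 ← R5 + (46/7)·R2: [0, 0, -40]
R4 ← R4 + (1/3)·R3: [0, 0, 0]
R5 ← R5 − (5/3)·R3: [0, 0, 0]
Echelon form has 3 nonzero rows, so rank(B) = 3.

3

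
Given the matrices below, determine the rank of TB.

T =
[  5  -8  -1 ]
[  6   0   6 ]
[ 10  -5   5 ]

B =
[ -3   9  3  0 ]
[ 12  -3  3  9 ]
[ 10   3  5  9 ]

First compute TB:
[[-121,  66, -14, -81],
 [ 42,  72,  48,  54],
 [-40, 120,  40,   0]]
Now row reduce the product.
R2 ← R2 + (42/121)·R1: [0, 1044/11, 5220/121, 3132/121]
R3 ← R3 − (40/121)·R1: [0, 1080/11, 5400/121, 3240/121]
R3 ← R3 − (30/29)·R2: [0, 0, 0, 0]
2 nonzero rows, so rank(TB) = 2.

2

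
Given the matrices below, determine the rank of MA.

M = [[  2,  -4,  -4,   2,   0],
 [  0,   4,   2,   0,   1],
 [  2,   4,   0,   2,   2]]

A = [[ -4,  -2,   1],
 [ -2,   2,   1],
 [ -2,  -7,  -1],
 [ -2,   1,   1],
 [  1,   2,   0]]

2

First compute MA:
[[  4,  18,   4],
 [-11,  -4,   2],
 [-18,  10,   8]]
Now row reduce the product.
R2 ← R2 + (11/4)·R1: [0, 91/2, 13]
R3 ← R3 + (9/2)·R1: [0, 91, 26]
R3 ← R3 − (2)·R2: [0, 0, 0]
2 nonzero rows, so rank(MA) = 2.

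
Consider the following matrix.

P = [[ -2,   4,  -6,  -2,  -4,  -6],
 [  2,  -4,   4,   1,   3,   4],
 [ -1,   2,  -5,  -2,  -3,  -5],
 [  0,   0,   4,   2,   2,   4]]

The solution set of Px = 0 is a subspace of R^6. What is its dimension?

4

Row reduce to echelon form.
R2 ← R2 + R1: [0, 0, -2, -1, -1, -2]
R3 ← R3 − (1/2)·R1: [0, 0, -2, -1, -1, -2]
R3 ← R3 − R2: [0, 0, 0, 0, 0, 0]
R4 ← R4 + (2)·R2: [0, 0, 0, 0, 0, 0]
2 nonzero rows, so rank(P) = 2.
P has 6 columns; by rank–nullity, nullity = 6 − 2 = 4.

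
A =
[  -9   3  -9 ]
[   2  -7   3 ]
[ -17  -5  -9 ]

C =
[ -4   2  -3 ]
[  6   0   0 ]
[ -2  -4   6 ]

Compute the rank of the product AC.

2

First compute AC:
[[ 72,  18, -27],
 [-56,  -8,  12],
 [ 56,   2,  -3]]
Now row reduce the product.
R2 ← R2 + (7/9)·R1: [0, 6, -9]
R3 ← R3 − (7/9)·R1: [0, -12, 18]
R3 ← R3 + (2)·R2: [0, 0, 0]
2 nonzero rows, so rank(AC) = 2.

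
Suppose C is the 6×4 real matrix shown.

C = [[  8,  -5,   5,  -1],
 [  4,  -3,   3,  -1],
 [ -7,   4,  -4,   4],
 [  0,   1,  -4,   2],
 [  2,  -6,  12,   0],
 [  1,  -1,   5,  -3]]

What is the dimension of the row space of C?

Row reduce to echelon form.
R2 ← R2 − (1/2)·R1: [0, -1/2, 1/2, -1/2]
R3 ← R3 + (7/8)·R1: [0, -3/8, 3/8, 25/8]
R5 ← R5 − (1/4)·R1: [0, -19/4, 43/4, 1/4]
R6 ← R6 − (1/8)·R1: [0, -3/8, 35/8, -23/8]
R3 ← R3 − (3/4)·R2: [0, 0, 0, 7/2]
R4 ← R4 + (2)·R2: [0, 0, -3, 1]
R5 ← R5 − (19/2)·R2: [0, 0, 6, 5]
R6 ← R6 − (3/4)·R2: [0, 0, 4, -5/2]
Swap R3 ↔ R4
R5 ← R5 + (2)·R3: [0, 0, 0, 7]
R6 ← R6 + (4/3)·R3: [0, 0, 0, -7/6]
R5 ← R5 − (2)·R4: [0, 0, 0, 0]
R6 ← R6 + (1/3)·R4: [0, 0, 0, 0]
Echelon form has 4 nonzero rows, so rank(C) = 4.
The row space has dimension equal to the rank: 4.

4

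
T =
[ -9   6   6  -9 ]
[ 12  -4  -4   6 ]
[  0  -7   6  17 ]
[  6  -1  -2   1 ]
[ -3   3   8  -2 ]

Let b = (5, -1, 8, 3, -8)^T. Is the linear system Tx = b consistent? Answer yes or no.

no

Row reduce the augmented matrix [T | b].
R2 ← R2 + (4/3)·R1: [0, 4, 4, -6, 17/3]
R4 ← R4 + (2/3)·R1: [0, 3, 2, -5, 19/3]
R5 ← R5 − (1/3)·R1: [0, 1, 6, 1, -29/3]
R3 ← R3 + (7/4)·R2: [0, 0, 13, 13/2, 215/12]
R4 ← R4 − (3/4)·R2: [0, 0, -1, -1/2, 25/12]
R5 ← R5 − (1/4)·R2: [0, 0, 5, 5/2, -133/12]
R4 ← R4 + (1/13)·R3: [0, 0, 0, 0, 45/13]
R5 ← R5 − (5/13)·R3: [0, 0, 0, 0, -701/39]
R5 ← R5 + (701/135)·R4: [0, 0, 0, 0, 0]
The echelon form has 4 nonzero rows; the last pivot sits in the augmented column, so rank(T) = 3 but rank([T|b]) = 4.
Since the ranks differ, the system is inconsistent.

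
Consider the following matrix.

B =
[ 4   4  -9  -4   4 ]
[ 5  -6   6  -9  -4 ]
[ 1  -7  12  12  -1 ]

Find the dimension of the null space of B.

2

Row reduce to echelon form.
R2 ← R2 − (5/4)·R1: [0, -11, 69/4, -4, -9]
R3 ← R3 − (1/4)·R1: [0, -8, 57/4, 13, -2]
R3 ← R3 − (8/11)·R2: [0, 0, 75/44, 175/11, 50/11]
3 nonzero rows, so rank(B) = 3.
B has 5 columns; by rank–nullity, nullity = 5 − 3 = 2.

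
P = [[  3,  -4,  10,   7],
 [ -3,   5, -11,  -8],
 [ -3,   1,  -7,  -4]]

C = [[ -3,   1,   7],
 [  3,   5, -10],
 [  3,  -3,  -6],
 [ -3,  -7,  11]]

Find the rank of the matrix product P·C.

2

First compute PC:
[[-12, -96,  78],
 [ 15, 111, -93],
 [  3,  51, -33]]
Now row reduce the product.
R2 ← R2 + (5/4)·R1: [0, -9, 9/2]
R3 ← R3 + (1/4)·R1: [0, 27, -27/2]
R3 ← R3 + (3)·R2: [0, 0, 0]
2 nonzero rows, so rank(PC) = 2.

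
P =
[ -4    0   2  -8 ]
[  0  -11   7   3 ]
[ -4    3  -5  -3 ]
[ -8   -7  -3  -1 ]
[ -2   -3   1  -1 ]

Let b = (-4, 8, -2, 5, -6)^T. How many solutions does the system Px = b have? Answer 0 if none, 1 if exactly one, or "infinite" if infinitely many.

0

Row reduce the augmented matrix [P | b].
R3 ← R3 − R1: [0, 3, -7, 5, 2]
R4 ← R4 − (2)·R1: [0, -7, -7, 15, 13]
R5 ← R5 − (1/2)·R1: [0, -3, 0, 3, -4]
R3 ← R3 + (3/11)·R2: [0, 0, -56/11, 64/11, 46/11]
R4 ← R4 − (7/11)·R2: [0, 0, -126/11, 144/11, 87/11]
R5 ← R5 − (3/11)·R2: [0, 0, -21/11, 24/11, -68/11]
R4 ← R4 − (9/4)·R3: [0, 0, 0, 0, -3/2]
R5 ← R5 − (3/8)·R3: [0, 0, 0, 0, -31/4]
R5 ← R5 − (31/6)·R4: [0, 0, 0, 0, 0]
The echelon form has 4 nonzero rows; the last pivot sits in the augmented column, so rank(P) = 3 but rank([P|b]) = 4.
Since the ranks differ, the system is inconsistent.
It has no solutions.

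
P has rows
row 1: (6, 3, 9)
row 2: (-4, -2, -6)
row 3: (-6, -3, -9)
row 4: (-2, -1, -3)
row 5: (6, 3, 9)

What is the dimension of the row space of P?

Row reduce to echelon form.
R2 ← R2 + (2/3)·R1: [0, 0, 0]
R3 ← R3 + R1: [0, 0, 0]
R4 ← R4 + (1/3)·R1: [0, 0, 0]
R5 ← R5 − R1: [0, 0, 0]
Echelon form has 1 nonzero row, so rank(P) = 1.
The row space has dimension equal to the rank: 1.

1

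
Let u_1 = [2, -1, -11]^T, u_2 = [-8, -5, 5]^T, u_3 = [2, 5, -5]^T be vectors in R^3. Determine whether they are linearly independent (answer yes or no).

Form the matrix with these vectors as rows and row reduce.
R2 ← R2 + (4)·R1: [0, -9, -39]
R3 ← R3 − R1: [0, 6, 6]
R3 ← R3 + (2/3)·R2: [0, 0, -20]
3 nonzero rows, so the 3 vectors span a space of dimension 3.
Since 3 = 3, the vectors are linearly independent.

yes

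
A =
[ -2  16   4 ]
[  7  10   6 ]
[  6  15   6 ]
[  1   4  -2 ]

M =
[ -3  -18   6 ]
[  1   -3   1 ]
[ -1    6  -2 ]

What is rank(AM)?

First compute AM:
[[ 18,  12,  -4],
 [-17, -120,  40],
 [ -9, -117,  39],
 [  3, -42,  14]]
Now row reduce the product.
R2 ← R2 + (17/18)·R1: [0, -326/3, 326/9]
R3 ← R3 + (1/2)·R1: [0, -111, 37]
R4 ← R4 − (1/6)·R1: [0, -44, 44/3]
R3 ← R3 − (333/326)·R2: [0, 0, 0]
R4 ← R4 − (66/163)·R2: [0, 0, 0]
2 nonzero rows, so rank(AM) = 2.

2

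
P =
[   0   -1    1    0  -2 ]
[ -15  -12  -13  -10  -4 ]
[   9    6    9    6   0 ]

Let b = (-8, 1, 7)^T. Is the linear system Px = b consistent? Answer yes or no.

no

Row reduce the augmented matrix [P | b].
Swap R1 ↔ R2
R3 ← R3 + (3/5)·R1: [0, -6/5, 6/5, 0, -12/5, 38/5]
R3 ← R3 − (6/5)·R2: [0, 0, 0, 0, 0, 86/5]
The echelon form has 3 nonzero rows; the last pivot sits in the augmented column, so rank(P) = 2 but rank([P|b]) = 3.
Since the ranks differ, the system is inconsistent.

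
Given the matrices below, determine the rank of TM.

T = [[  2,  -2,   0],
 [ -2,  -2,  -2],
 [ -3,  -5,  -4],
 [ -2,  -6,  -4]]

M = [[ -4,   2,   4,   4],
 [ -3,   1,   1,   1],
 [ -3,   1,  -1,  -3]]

2

First compute TM:
[[ -2,   2,   6,   6],
 [ 20,  -8,  -8,  -4],
 [ 39, -15, -13,  -5],
 [ 38, -14, -10,  -2]]
Now row reduce the product.
R2 ← R2 + (10)·R1: [0, 12, 52, 56]
R3 ← R3 + (39/2)·R1: [0, 24, 104, 112]
R4 ← R4 + (19)·R1: [0, 24, 104, 112]
R3 ← R3 − (2)·R2: [0, 0, 0, 0]
R4 ← R4 − (2)·R2: [0, 0, 0, 0]
2 nonzero rows, so rank(TM) = 2.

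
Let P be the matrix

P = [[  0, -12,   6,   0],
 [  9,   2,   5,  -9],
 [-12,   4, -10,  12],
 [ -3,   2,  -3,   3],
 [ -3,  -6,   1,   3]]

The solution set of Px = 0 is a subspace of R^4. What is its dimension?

Row reduce to echelon form.
Swap R1 ↔ R2
R3 ← R3 + (4/3)·R1: [0, 20/3, -10/3, 0]
R4 ← R4 + (1/3)·R1: [0, 8/3, -4/3, 0]
R5 ← R5 + (1/3)·R1: [0, -16/3, 8/3, 0]
R3 ← R3 + (5/9)·R2: [0, 0, 0, 0]
R4 ← R4 + (2/9)·R2: [0, 0, 0, 0]
R5 ← R5 − (4/9)·R2: [0, 0, 0, 0]
2 nonzero rows, so rank(P) = 2.
P has 4 columns; by rank–nullity, nullity = 4 − 2 = 2.

2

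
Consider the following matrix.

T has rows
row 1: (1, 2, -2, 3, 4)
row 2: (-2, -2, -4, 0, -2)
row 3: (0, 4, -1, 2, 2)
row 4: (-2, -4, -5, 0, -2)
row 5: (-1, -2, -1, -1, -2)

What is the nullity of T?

2

Row reduce to echelon form.
R2 ← R2 + (2)·R1: [0, 2, -8, 6, 6]
R4 ← R4 + (2)·R1: [0, 0, -9, 6, 6]
R5 ← R5 + R1: [0, 0, -3, 2, 2]
R3 ← R3 − (2)·R2: [0, 0, 15, -10, -10]
R4 ← R4 + (3/5)·R3: [0, 0, 0, 0, 0]
R5 ← R5 + (1/5)·R3: [0, 0, 0, 0, 0]
3 nonzero rows, so rank(T) = 3.
T has 5 columns; by rank–nullity, nullity = 5 − 3 = 2.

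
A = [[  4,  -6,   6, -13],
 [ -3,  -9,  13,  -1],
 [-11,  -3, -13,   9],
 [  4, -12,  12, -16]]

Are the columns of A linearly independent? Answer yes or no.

yes

Row reduce A to echelon form.
R2 ← R2 + (3/4)·R1: [0, -27/2, 35/2, -43/4]
R3 ← R3 + (11/4)·R1: [0, -39/2, 7/2, -107/4]
R4 ← R4 − R1: [0, -6, 6, -3]
R3 ← R3 − (13/9)·R2: [0, 0, -196/9, -101/9]
R4 ← R4 − (4/9)·R2: [0, 0, -16/9, 16/9]
R4 ← R4 − (4/49)·R3: [0, 0, 0, 132/49]
4 pivots among 4 columns.
Every column is a pivot column, so the columns are linearly independent.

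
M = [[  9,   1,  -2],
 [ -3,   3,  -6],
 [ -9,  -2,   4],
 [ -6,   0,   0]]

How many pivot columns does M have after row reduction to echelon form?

Row reduce to echelon form.
R2 ← R2 + (1/3)·R1: [0, 10/3, -20/3]
R3 ← R3 + R1: [0, -1, 2]
R4 ← R4 + (2/3)·R1: [0, 2/3, -4/3]
R3 ← R3 + (3/10)·R2: [0, 0, 0]
R4 ← R4 − (1/5)·R2: [0, 0, 0]
Echelon form has 2 nonzero rows, so rank(M) = 2.
Each nonzero row contributes one pivot column: 2 pivot columns.

2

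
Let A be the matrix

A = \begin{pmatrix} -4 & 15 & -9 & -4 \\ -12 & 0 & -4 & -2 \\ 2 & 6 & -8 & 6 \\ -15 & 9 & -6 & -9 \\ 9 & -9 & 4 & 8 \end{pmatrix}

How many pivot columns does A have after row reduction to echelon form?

Row reduce to echelon form.
R2 ← R2 − (3)·R1: [0, -45, 23, 10]
R3 ← R3 + (1/2)·R1: [0, 27/2, -25/2, 4]
R4 ← R4 − (15/4)·R1: [0, -189/4, 111/4, 6]
R5 ← R5 + (9/4)·R1: [0, 99/4, -65/4, -1]
R3 ← R3 + (3/10)·R2: [0, 0, -28/5, 7]
R4 ← R4 − (21/20)·R2: [0, 0, 18/5, -9/2]
R5 ← R5 + (11/20)·R2: [0, 0, -18/5, 9/2]
R4 ← R4 + (9/14)·R3: [0, 0, 0, 0]
R5 ← R5 − (9/14)·R3: [0, 0, 0, 0]
Echelon form has 3 nonzero rows, so rank(A) = 3.
Each nonzero row contributes one pivot column: 3 pivot columns.

3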